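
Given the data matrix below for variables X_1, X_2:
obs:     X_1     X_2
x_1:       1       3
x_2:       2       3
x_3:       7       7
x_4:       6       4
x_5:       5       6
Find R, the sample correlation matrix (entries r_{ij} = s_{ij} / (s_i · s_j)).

Step 1 — column means:
  mean(X_1) = (1 + 2 + 7 + 6 + 5) / 5 = 21/5 = 4.2
  mean(X_2) = (3 + 3 + 7 + 4 + 6) / 5 = 23/5 = 4.6

Step 2 — sample variances and covariances s[i,j] = (1/(n-1)) · Σ_k (x_{k,i} - mean_i) · (x_{k,j} - mean_j), with n-1 = 4:
  s[X_1,X_1] = ((-3.2)·(-3.2) + (-2.2)·(-2.2) + (2.8)·(2.8) + (1.8)·(1.8) + (0.8)·(0.8)) / 4 = 26.8/4 = 6.7
  s[X_1,X_2] = ((-3.2)·(-1.6) + (-2.2)·(-1.6) + (2.8)·(2.4) + (1.8)·(-0.6) + (0.8)·(1.4)) / 4 = 15.4/4 = 3.85
  s[X_2,X_2] = ((-1.6)·(-1.6) + (-1.6)·(-1.6) + (2.4)·(2.4) + (-0.6)·(-0.6) + (1.4)·(1.4)) / 4 = 13.2/4 = 3.3
  Sample standard deviations s_i = √(s[i,i]):
  s(X_1) = √(6.7) = 2.5884
  s(X_2) = √(3.3) = 1.8166

Step 3 — r_{ij} = s_{ij} / (s_i · s_j):
  r[X_1,X_1] = 1 (diagonal).
  r[X_1,X_2] = 3.85 / (2.5884 · 1.8166) = 3.85 / 4.7021 = 0.8188
  r[X_2,X_2] = 1 (diagonal).

R is symmetric with unit diagonal. Assembling:

R = [[1, 0.8188],
 [0.8188, 1]]


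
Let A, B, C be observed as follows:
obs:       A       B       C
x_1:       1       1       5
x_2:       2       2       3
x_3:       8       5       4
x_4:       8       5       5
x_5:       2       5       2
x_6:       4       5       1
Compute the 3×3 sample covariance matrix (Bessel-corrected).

Step 1 — column means:
  mean(A) = (1 + 2 + 8 + 8 + 2 + 4) / 6 = 25/6 = 4.1667
  mean(B) = (1 + 2 + 5 + 5 + 5 + 5) / 6 = 23/6 = 3.8333
  mean(C) = (5 + 3 + 4 + 5 + 2 + 1) / 6 = 20/6 = 3.3333

Step 2 — sample covariance S[i,j] = (1/(n-1)) · Σ_k (x_{k,i} - mean_i) · (x_{k,j} - mean_j), with n-1 = 5.
  S[A,A] = ((-3.1667)·(-3.1667) + (-2.1667)·(-2.1667) + (3.8333)·(3.8333) + (3.8333)·(3.8333) + (-2.1667)·(-2.1667) + (-0.1667)·(-0.1667)) / 5 = 48.8333/5 = 9.7667
  S[A,B] = ((-3.1667)·(-2.8333) + (-2.1667)·(-1.8333) + (3.8333)·(1.1667) + (3.8333)·(1.1667) + (-2.1667)·(1.1667) + (-0.1667)·(1.1667)) / 5 = 19.1667/5 = 3.8333
  S[A,C] = ((-3.1667)·(1.6667) + (-2.1667)·(-0.3333) + (3.8333)·(0.6667) + (3.8333)·(1.6667) + (-2.1667)·(-1.3333) + (-0.1667)·(-2.3333)) / 5 = 7.6667/5 = 1.5333
  S[B,B] = ((-2.8333)·(-2.8333) + (-1.8333)·(-1.8333) + (1.1667)·(1.1667) + (1.1667)·(1.1667) + (1.1667)·(1.1667) + (1.1667)·(1.1667)) / 5 = 16.8333/5 = 3.3667
  S[B,C] = ((-2.8333)·(1.6667) + (-1.8333)·(-0.3333) + (1.1667)·(0.6667) + (1.1667)·(1.6667) + (1.1667)·(-1.3333) + (1.1667)·(-2.3333)) / 5 = -5.6667/5 = -1.1333
  S[C,C] = ((1.6667)·(1.6667) + (-0.3333)·(-0.3333) + (0.6667)·(0.6667) + (1.6667)·(1.6667) + (-1.3333)·(-1.3333) + (-2.3333)·(-2.3333)) / 5 = 13.3333/5 = 2.6667

S is symmetric (S[j,i] = S[i,j]). Assembling:

S = [[9.7667, 3.8333, 1.5333],
 [3.8333, 3.3667, -1.1333],
 [1.5333, -1.1333, 2.6667]]


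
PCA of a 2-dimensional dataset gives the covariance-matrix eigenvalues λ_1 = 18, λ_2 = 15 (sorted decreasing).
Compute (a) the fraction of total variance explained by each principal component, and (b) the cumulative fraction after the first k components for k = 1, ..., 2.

Step 1 — total variance = trace(Sigma) = Σ λ_i = 18 + 15 = 33.

Step 2 — fraction explained by component i = λ_i / Σ λ:
  PC1: 18/33 = 0.5455
  PC2: 15/33 = 0.4545

Step 3 — cumulative fraction after k components = (λ_1 + ... + λ_k) / Σ λ:
  k = 1: 18/33 = 0.5455
  k = 2: (18 + 15)/33 = 33/33 = 1

Summary (fraction, with percent):

explained: PC1 0.5455 (54.55%), PC2 0.4545 (45.45%);  cumulative: 0.5455, 1


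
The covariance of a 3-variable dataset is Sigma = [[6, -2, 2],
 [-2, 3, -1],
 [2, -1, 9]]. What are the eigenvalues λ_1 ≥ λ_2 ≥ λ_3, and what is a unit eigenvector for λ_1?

Step 1 — characteristic polynomial p(λ) = det(λI - Sigma) = λ³ - tr·λ² + c_1·λ - det, where tr = trace, c_1 = sum of the principal 2×2 minors, det = det(Sigma):
  tr = 6 + 3 + 9 = 18,
  c_1 = (6·3 - (-2)²) + (6·9 - (2)²) + (3·9 - (-1)²) = 14 + 50 + 26 = 90,
  det = 6·(3·9 - (-1)²) - (-2)·((-2)·9 - (-1)·(2)) + (2)·((-2)·(-1) - 3·(2)) = 6·(26) - (-2)·(-16) + (2)·(-4) = 116.
  So p(λ) = λ³ - 18λ² + 90λ - 116.
Step 2 — look for an integer root (rational root theorem: any rational root is an integer divisor of 116). Testing λ = 2:
  p(2) = 8 - 72 + 180 - 116 = 0  ✓
  Dividing out (λ - 2): p(λ) = (λ - 2)(λ² - 16λ + 58).
Step 3 — remaining eigenvalues from the quadratic λ² - 16λ + 58 = 0:
  Δ = 16² - 4·58 = 256 - 232 = 24,  λ = (16 ± √24)/2 = (16 ± 4.899)/2 ≈ 10.4495 or 5.5505.
  Sorted: λ_1 = 10.4495,  λ_2 = 5.5505,  λ_3 = 2  (check: sum = 18 = tr ✓).

Step 4 — unit eigenvector for λ_1 ≈ 10.4495: v spans the null space of (Sigma - λ_1 I), whose rows are
  r_1 = (-4.4495, -2, 2),  r_2 = (-2, -7.4495, -1),  r_3 = (2, -1, -1.4495).
  v is orthogonal to every row, so take v ∝ r_1 × r_2 = ((-2)·(-1) - (2)·(-7.4495), (2)·(-2) - (-4.4495)·(-1), (-4.4495)·(-7.4495) - (-2)·(-2)) ≈ (16.899, -8.4495, 29.1464).
  Let u = (16.899, -8.4495, 29.1464).
  ||u|| = √((16.899)² + (-8.4495)² + (29.1464)²) = √(1206.4837) ≈ 34.7345,  v_1 = u/||u|| ≈ (0.4865, -0.2433, 0.8391) (||v_1|| = 1).

λ_1 = 10.4495,  λ_2 = 5.5505,  λ_3 = 2;  v_1 ≈ (0.4865, -0.2433, 0.8391)


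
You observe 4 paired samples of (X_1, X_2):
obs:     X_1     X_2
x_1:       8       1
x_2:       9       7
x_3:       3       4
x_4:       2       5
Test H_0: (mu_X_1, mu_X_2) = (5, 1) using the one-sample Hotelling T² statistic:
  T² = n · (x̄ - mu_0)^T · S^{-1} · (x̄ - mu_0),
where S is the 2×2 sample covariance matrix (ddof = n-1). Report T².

Step 1 — sample mean vector:
  mean(X_1) = (8 + 9 + 3 + 2) / 4 = 22/4 = 5.5
  mean(X_2) = (1 + 7 + 4 + 5) / 4 = 17/4 = 4.25
  x̄ = (5.5, 4.25),  deviation x̄ - mu_0 = (5.5, 4.25) - (5, 1) = (0.5, 3.25).

Step 2 — sample covariance matrix, S[i,j] = (1/(n-1)) · Σ_k (x_{k,i} - mean_i) · (x_{k,j} - mean_j), divisor n-1 = 3:
  S[X_1,X_1] = ((2.5)·(2.5) + (3.5)·(3.5) + (-2.5)·(-2.5) + (-3.5)·(-3.5)) / 3 = 37/3 = 12.3333
  S[X_1,X_2] = ((2.5)·(-3.25) + (3.5)·(2.75) + (-2.5)·(-0.25) + (-3.5)·(0.75)) / 3 = -0.5/3 = -0.1667
  S[X_2,X_2] = ((-3.25)·(-3.25) + (2.75)·(2.75) + (-0.25)·(-0.25) + (0.75)·(0.75)) / 3 = 18.75/3 = 6.25
  S = [[12.3333, -0.1667],
 [-0.1667, 6.25]].

Step 3 — invert S. det(S) = 12.3333·6.25 - (-0.1667)² = 77.0556.
  S^{-1} = (1/det) · [[d, -b], [-b, a]] = [[0.0811, 0.0022],
 [0.0022, 0.1601]].

Step 4 — quadratic form (x̄ - mu_0)^T · S^{-1} · (x̄ - mu_0):
  S^{-1} · (x̄ - mu_0) = (0.0476, 0.5213),
  (x̄ - mu_0)^T · [...] = (0.5)·(0.0476) + (3.25)·(0.5213) = 1.7179.

Step 5 — scale by n: T² = 4 · 1.7179 = 6.8717.

T² ≈ 6.8717


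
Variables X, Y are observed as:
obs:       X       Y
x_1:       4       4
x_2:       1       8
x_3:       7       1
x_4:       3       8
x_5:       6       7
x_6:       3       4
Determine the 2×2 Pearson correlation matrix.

Step 1 — column means:
  mean(X) = (4 + 1 + 7 + 3 + 6 + 3) / 6 = 24/6 = 4
  mean(Y) = (4 + 8 + 1 + 8 + 7 + 4) / 6 = 32/6 = 5.3333

Step 2 — sample variances and covariances s[i,j] = (1/(n-1)) · Σ_k (x_{k,i} - mean_i) · (x_{k,j} - mean_j), with n-1 = 5:
  s[X,X] = ((0)·(0) + (-3)·(-3) + (3)·(3) + (-1)·(-1) + (2)·(2) + (-1)·(-1)) / 5 = 24/5 = 4.8
  s[X,Y] = ((0)·(-1.3333) + (-3)·(2.6667) + (3)·(-4.3333) + (-1)·(2.6667) + (2)·(1.6667) + (-1)·(-1.3333)) / 5 = -19/5 = -3.8
  s[Y,Y] = ((-1.3333)·(-1.3333) + (2.6667)·(2.6667) + (-4.3333)·(-4.3333) + (2.6667)·(2.6667) + (1.6667)·(1.6667) + (-1.3333)·(-1.3333)) / 5 = 39.3333/5 = 7.8667
  Sample standard deviations s_i = √(s[i,i]):
  s(X) = √(4.8) = 2.1909
  s(Y) = √(7.8667) = 2.8048

Step 3 — r_{ij} = s_{ij} / (s_i · s_j):
  r[X,X] = 1 (diagonal).
  r[X,Y] = -3.8 / (2.1909 · 2.8048) = -3.8 / 6.1449 = -0.6184
  r[Y,Y] = 1 (diagonal).

R is symmetric with unit diagonal. Assembling:

R = [[1, -0.6184],
 [-0.6184, 1]]


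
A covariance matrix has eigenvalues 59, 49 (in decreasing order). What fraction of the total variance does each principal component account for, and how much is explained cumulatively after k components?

Step 1 — total variance = trace(Sigma) = Σ λ_i = 59 + 49 = 108.

Step 2 — fraction explained by component i = λ_i / Σ λ:
  PC1: 59/108 = 0.5463
  PC2: 49/108 = 0.4537

Step 3 — cumulative fraction after k components = (λ_1 + ... + λ_k) / Σ λ:
  k = 1: 59/108 = 0.5463
  k = 2: (59 + 49)/108 = 108/108 = 1

Summary (fraction, with percent):

explained: PC1 0.5463 (54.63%), PC2 0.4537 (45.37%);  cumulative: 0.5463, 1


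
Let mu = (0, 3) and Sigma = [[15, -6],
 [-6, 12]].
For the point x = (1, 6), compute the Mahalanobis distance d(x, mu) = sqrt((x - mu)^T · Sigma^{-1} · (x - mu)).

Step 1 — centre the observation: (x - mu) = (1, 3).

Step 2 — invert Sigma. det(Sigma) = 15·12 - (-6)² = 144.
  Sigma^{-1} = (1/det) · [[d, -b], [-b, a]] = [[0.0833, 0.0417],
 [0.0417, 0.1042]].

Step 3 — form the quadratic (x - mu)^T · Sigma^{-1} · (x - mu):
  Sigma^{-1} · (x - mu) = (0.2083, 0.3542).
  (x - mu)^T · [Sigma^{-1} · (x - mu)] = (1)·(0.2083) + (3)·(0.3542) = 1.2708.

Step 4 — take square root: d = √(1.2708) ≈ 1.1273.

d(x, mu) = √(1.2708) ≈ 1.1273


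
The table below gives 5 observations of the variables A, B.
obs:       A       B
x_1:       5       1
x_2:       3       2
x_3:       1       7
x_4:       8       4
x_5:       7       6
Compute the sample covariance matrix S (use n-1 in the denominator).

Step 1 — column means:
  mean(A) = (5 + 3 + 1 + 8 + 7) / 5 = 24/5 = 4.8
  mean(B) = (1 + 2 + 7 + 4 + 6) / 5 = 20/5 = 4

Step 2 — sample covariance S[i,j] = (1/(n-1)) · Σ_k (x_{k,i} - mean_i) · (x_{k,j} - mean_j), with n-1 = 4.
  S[A,A] = ((0.2)·(0.2) + (-1.8)·(-1.8) + (-3.8)·(-3.8) + (3.2)·(3.2) + (2.2)·(2.2)) / 4 = 32.8/4 = 8.2
  S[A,B] = ((0.2)·(-3) + (-1.8)·(-2) + (-3.8)·(3) + (3.2)·(0) + (2.2)·(2)) / 4 = -4/4 = -1
  S[B,B] = ((-3)·(-3) + (-2)·(-2) + (3)·(3) + (0)·(0) + (2)·(2)) / 4 = 26/4 = 6.5

S is symmetric (S[j,i] = S[i,j]). Assembling:

S = [[8.2, -1],
 [-1, 6.5]]


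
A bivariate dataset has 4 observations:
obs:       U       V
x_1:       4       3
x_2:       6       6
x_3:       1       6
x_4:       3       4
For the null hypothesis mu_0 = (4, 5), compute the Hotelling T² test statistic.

Step 1 — sample mean vector:
  mean(U) = (4 + 6 + 1 + 3) / 4 = 14/4 = 3.5
  mean(V) = (3 + 6 + 6 + 4) / 4 = 19/4 = 4.75
  x̄ = (3.5, 4.75),  deviation x̄ - mu_0 = (3.5, 4.75) - (4, 5) = (-0.5, -0.25).

Step 2 — sample covariance matrix, S[i,j] = (1/(n-1)) · Σ_k (x_{k,i} - mean_i) · (x_{k,j} - mean_j), divisor n-1 = 3:
  S[U,U] = ((0.5)·(0.5) + (2.5)·(2.5) + (-2.5)·(-2.5) + (-0.5)·(-0.5)) / 3 = 13/3 = 4.3333
  S[U,V] = ((0.5)·(-1.75) + (2.5)·(1.25) + (-2.5)·(1.25) + (-0.5)·(-0.75)) / 3 = -0.5/3 = -0.1667
  S[V,V] = ((-1.75)·(-1.75) + (1.25)·(1.25) + (1.25)·(1.25) + (-0.75)·(-0.75)) / 3 = 6.75/3 = 2.25
  S = [[4.3333, -0.1667],
 [-0.1667, 2.25]].

Step 3 — invert S. det(S) = 4.3333·2.25 - (-0.1667)² = 9.7222.
  S^{-1} = (1/det) · [[d, -b], [-b, a]] = [[0.2314, 0.0171],
 [0.0171, 0.4457]].

Step 4 — quadratic form (x̄ - mu_0)^T · S^{-1} · (x̄ - mu_0):
  S^{-1} · (x̄ - mu_0) = (-0.12, -0.12),
  (x̄ - mu_0)^T · [...] = (-0.5)·(-0.12) + (-0.25)·(-0.12) = 0.09.

Step 5 — scale by n: T² = 4 · 0.09 = 0.36.

T² ≈ 0.36


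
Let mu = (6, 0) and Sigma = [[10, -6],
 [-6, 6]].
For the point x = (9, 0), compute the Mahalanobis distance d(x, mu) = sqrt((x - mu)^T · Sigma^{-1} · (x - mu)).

Step 1 — centre the observation: (x - mu) = (3, 0).

Step 2 — invert Sigma. det(Sigma) = 10·6 - (-6)² = 24.
  Sigma^{-1} = (1/det) · [[d, -b], [-b, a]] = [[0.25, 0.25],
 [0.25, 0.4167]].

Step 3 — form the quadratic (x - mu)^T · Sigma^{-1} · (x - mu):
  Sigma^{-1} · (x - mu) = (0.75, 0.75).
  (x - mu)^T · [Sigma^{-1} · (x - mu)] = (3)·(0.75) + (0)·(0.75) = 2.25.

Step 4 — take square root: d = √(2.25) ≈ 1.5.

d(x, mu) = √(2.25) ≈ 1.5


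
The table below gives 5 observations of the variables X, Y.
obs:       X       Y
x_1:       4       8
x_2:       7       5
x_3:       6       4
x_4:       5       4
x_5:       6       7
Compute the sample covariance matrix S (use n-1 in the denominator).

Step 1 — column means:
  mean(X) = (4 + 7 + 6 + 5 + 6) / 5 = 28/5 = 5.6
  mean(Y) = (8 + 5 + 4 + 4 + 7) / 5 = 28/5 = 5.6

Step 2 — sample covariance S[i,j] = (1/(n-1)) · Σ_k (x_{k,i} - mean_i) · (x_{k,j} - mean_j), with n-1 = 4.
  S[X,X] = ((-1.6)·(-1.6) + (1.4)·(1.4) + (0.4)·(0.4) + (-0.6)·(-0.6) + (0.4)·(0.4)) / 4 = 5.2/4 = 1.3
  S[X,Y] = ((-1.6)·(2.4) + (1.4)·(-0.6) + (0.4)·(-1.6) + (-0.6)·(-1.6) + (0.4)·(1.4)) / 4 = -3.8/4 = -0.95
  S[Y,Y] = ((2.4)·(2.4) + (-0.6)·(-0.6) + (-1.6)·(-1.6) + (-1.6)·(-1.6) + (1.4)·(1.4)) / 4 = 13.2/4 = 3.3

S is symmetric (S[j,i] = S[i,j]). Assembling:

S = [[1.3, -0.95],
 [-0.95, 3.3]]


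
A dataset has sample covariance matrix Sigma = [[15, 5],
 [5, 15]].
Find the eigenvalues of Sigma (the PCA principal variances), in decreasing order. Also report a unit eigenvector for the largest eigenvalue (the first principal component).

Step 1 — characteristic polynomial of 2×2 Sigma:
  det(Sigma - λI) = λ² - trace · λ + det = 0.
  trace = 15 + 15 = 30, det = 15·15 - (5)² = 200.
Step 2 — discriminant:
  Δ = trace² - 4·det = 900 - 800 = 100.
Step 3 — eigenvalues:
  λ = (trace ± √Δ)/2 = (30 ± 10)/2,
  λ_1 = 20,  λ_2 = 10.

Step 4 — unit eigenvector for λ_1: solve (Sigma - λ_1 I)v = 0. First row:
  (15 - 20)·v_x + (5)·v_y = 0, i.e. (-5)·v_x + (5)·v_y = 0,
  so v ∝ (b, λ_1 - a) = (5, 5) = u.
  ||u|| = √((5)² + (5)²) = √(50) ≈ 7.0711,
  v_1 = u/||u|| ≈ (0.7071, 0.7071) (||v_1|| = 1).

λ_1 = 20,  λ_2 = 10;  v_1 ≈ (0.7071, 0.7071)


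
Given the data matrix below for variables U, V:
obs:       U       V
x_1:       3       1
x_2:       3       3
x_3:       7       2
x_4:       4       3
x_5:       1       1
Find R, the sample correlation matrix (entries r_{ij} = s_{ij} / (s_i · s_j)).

Step 1 — column means:
  mean(U) = (3 + 3 + 7 + 4 + 1) / 5 = 18/5 = 3.6
  mean(V) = (1 + 3 + 2 + 3 + 1) / 5 = 10/5 = 2

Step 2 — sample variances and covariances s[i,j] = (1/(n-1)) · Σ_k (x_{k,i} - mean_i) · (x_{k,j} - mean_j), with n-1 = 4:
  s[U,U] = ((-0.6)·(-0.6) + (-0.6)·(-0.6) + (3.4)·(3.4) + (0.4)·(0.4) + (-2.6)·(-2.6)) / 4 = 19.2/4 = 4.8
  s[U,V] = ((-0.6)·(-1) + (-0.6)·(1) + (3.4)·(0) + (0.4)·(1) + (-2.6)·(-1)) / 4 = 3/4 = 0.75
  s[V,V] = ((-1)·(-1) + (1)·(1) + (0)·(0) + (1)·(1) + (-1)·(-1)) / 4 = 4/4 = 1
  Sample standard deviations s_i = √(s[i,i]):
  s(U) = √(4.8) = 2.1909
  s(V) = √(1) = 1

Step 3 — r_{ij} = s_{ij} / (s_i · s_j):
  r[U,U] = 1 (diagonal).
  r[U,V] = 0.75 / (2.1909 · 1) = 0.75 / 2.1909 = 0.3423
  r[V,V] = 1 (diagonal).

R is symmetric with unit diagonal. Assembling:

R = [[1, 0.3423],
 [0.3423, 1]]


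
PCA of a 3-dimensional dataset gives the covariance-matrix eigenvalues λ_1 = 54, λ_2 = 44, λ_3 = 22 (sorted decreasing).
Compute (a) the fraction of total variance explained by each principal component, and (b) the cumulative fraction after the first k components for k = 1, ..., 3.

Step 1 — total variance = trace(Sigma) = Σ λ_i = 54 + 44 + 22 = 120.

Step 2 — fraction explained by component i = λ_i / Σ λ:
  PC1: 54/120 = 0.45
  PC2: 44/120 = 0.3667
  PC3: 22/120 = 0.1833

Step 3 — cumulative fraction after k components = (λ_1 + ... + λ_k) / Σ λ:
  k = 1: 54/120 = 0.45
  k = 2: (54 + 44)/120 = 98/120 = 0.8167
  k = 3: (54 + 44 + 22)/120 = 120/120 = 1

Summary (fraction, with percent):

explained: PC1 0.45 (45%), PC2 0.3667 (36.67%), PC3 0.1833 (18.33%);  cumulative: 0.45, 0.8167, 1


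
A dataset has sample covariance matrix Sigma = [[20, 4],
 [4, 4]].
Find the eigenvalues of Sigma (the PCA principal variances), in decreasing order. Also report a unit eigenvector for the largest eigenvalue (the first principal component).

Step 1 — characteristic polynomial of 2×2 Sigma:
  det(Sigma - λI) = λ² - trace · λ + det = 0.
  trace = 20 + 4 = 24, det = 20·4 - (4)² = 64.
Step 2 — discriminant:
  Δ = trace² - 4·det = 576 - 256 = 320.
Step 3 — eigenvalues:
  λ = (trace ± √Δ)/2 = (24 ± 17.8885)/2,
  λ_1 = 20.9443,  λ_2 = 3.0557.

Step 4 — unit eigenvector for λ_1: solve (Sigma - λ_1 I)v = 0. First row:
  (20 - 20.9443)·v_x + (4)·v_y = 0, i.e. (-0.9443)·v_x + (4)·v_y = 0,
  so v ∝ (b, λ_1 - a) = (4, 0.9443) = u.
  ||u|| = √((4)² + (0.9443)²) = √(16.8916) ≈ 4.1099,
  v_1 = u/||u|| ≈ (0.9732, 0.2298) (||v_1|| = 1).

λ_1 = 20.9443,  λ_2 = 3.0557;  v_1 ≈ (0.9732, 0.2298)


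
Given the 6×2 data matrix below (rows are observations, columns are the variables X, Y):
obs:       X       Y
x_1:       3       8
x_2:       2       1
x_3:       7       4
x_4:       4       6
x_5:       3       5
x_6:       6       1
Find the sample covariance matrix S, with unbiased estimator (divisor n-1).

Step 1 — column means:
  mean(X) = (3 + 2 + 7 + 4 + 3 + 6) / 6 = 25/6 = 4.1667
  mean(Y) = (8 + 1 + 4 + 6 + 5 + 1) / 6 = 25/6 = 4.1667

Step 2 — sample covariance S[i,j] = (1/(n-1)) · Σ_k (x_{k,i} - mean_i) · (x_{k,j} - mean_j), with n-1 = 5.
  S[X,X] = ((-1.1667)·(-1.1667) + (-2.1667)·(-2.1667) + (2.8333)·(2.8333) + (-0.1667)·(-0.1667) + (-1.1667)·(-1.1667) + (1.8333)·(1.8333)) / 5 = 18.8333/5 = 3.7667
  S[X,Y] = ((-1.1667)·(3.8333) + (-2.1667)·(-3.1667) + (2.8333)·(-0.1667) + (-0.1667)·(1.8333) + (-1.1667)·(0.8333) + (1.8333)·(-3.1667)) / 5 = -5.1667/5 = -1.0333
  S[Y,Y] = ((3.8333)·(3.8333) + (-3.1667)·(-3.1667) + (-0.1667)·(-0.1667) + (1.8333)·(1.8333) + (0.8333)·(0.8333) + (-3.1667)·(-3.1667)) / 5 = 38.8333/5 = 7.7667

S is symmetric (S[j,i] = S[i,j]). Assembling:

S = [[3.7667, -1.0333],
 [-1.0333, 7.7667]]


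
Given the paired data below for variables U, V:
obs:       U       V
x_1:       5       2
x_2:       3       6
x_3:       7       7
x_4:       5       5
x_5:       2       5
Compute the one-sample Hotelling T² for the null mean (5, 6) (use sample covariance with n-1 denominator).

Step 1 — sample mean vector:
  mean(U) = (5 + 3 + 7 + 5 + 2) / 5 = 22/5 = 4.4
  mean(V) = (2 + 6 + 7 + 5 + 5) / 5 = 25/5 = 5
  x̄ = (4.4, 5),  deviation x̄ - mu_0 = (4.4, 5) - (5, 6) = (-0.6, -1).

Step 2 — sample covariance matrix, S[i,j] = (1/(n-1)) · Σ_k (x_{k,i} - mean_i) · (x_{k,j} - mean_j), divisor n-1 = 4:
  S[U,U] = ((0.6)·(0.6) + (-1.4)·(-1.4) + (2.6)·(2.6) + (0.6)·(0.6) + (-2.4)·(-2.4)) / 4 = 15.2/4 = 3.8
  S[U,V] = ((0.6)·(-3) + (-1.4)·(1) + (2.6)·(2) + (0.6)·(0) + (-2.4)·(0)) / 4 = 2/4 = 0.5
  S[V,V] = ((-3)·(-3) + (1)·(1) + (2)·(2) + (0)·(0) + (0)·(0)) / 4 = 14/4 = 3.5
  S = [[3.8, 0.5],
 [0.5, 3.5]].

Step 3 — invert S. det(S) = 3.8·3.5 - (0.5)² = 13.05.
  S^{-1} = (1/det) · [[d, -b], [-b, a]] = [[0.2682, -0.0383],
 [-0.0383, 0.2912]].

Step 4 — quadratic form (x̄ - mu_0)^T · S^{-1} · (x̄ - mu_0):
  S^{-1} · (x̄ - mu_0) = (-0.1226, -0.2682),
  (x̄ - mu_0)^T · [...] = (-0.6)·(-0.1226) + (-1)·(-0.2682) = 0.3418.

Step 5 — scale by n: T² = 5 · 0.3418 = 1.7088.

T² ≈ 1.7088


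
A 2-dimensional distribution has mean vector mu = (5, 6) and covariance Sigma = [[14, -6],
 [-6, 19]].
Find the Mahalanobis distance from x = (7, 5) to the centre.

Step 1 — centre the observation: (x - mu) = (2, -1).

Step 2 — invert Sigma. det(Sigma) = 14·19 - (-6)² = 230.
  Sigma^{-1} = (1/det) · [[d, -b], [-b, a]] = [[0.0826, 0.0261],
 [0.0261, 0.0609]].

Step 3 — form the quadratic (x - mu)^T · Sigma^{-1} · (x - mu):
  Sigma^{-1} · (x - mu) = (0.1391, -0.0087).
  (x - mu)^T · [Sigma^{-1} · (x - mu)] = (2)·(0.1391) + (-1)·(-0.0087) = 0.287.

Step 4 — take square root: d = √(0.287) ≈ 0.5357.

d(x, mu) = √(0.287) ≈ 0.5357


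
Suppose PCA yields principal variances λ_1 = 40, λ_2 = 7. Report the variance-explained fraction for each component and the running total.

Step 1 — total variance = trace(Sigma) = Σ λ_i = 40 + 7 = 47.

Step 2 — fraction explained by component i = λ_i / Σ λ:
  PC1: 40/47 = 0.8511
  PC2: 7/47 = 0.1489

Step 3 — cumulative fraction after k components = (λ_1 + ... + λ_k) / Σ λ:
  k = 1: 40/47 = 0.8511
  k = 2: (40 + 7)/47 = 47/47 = 1

Summary (fraction, with percent):

explained: PC1 0.8511 (85.11%), PC2 0.1489 (14.89%);  cumulative: 0.8511, 1


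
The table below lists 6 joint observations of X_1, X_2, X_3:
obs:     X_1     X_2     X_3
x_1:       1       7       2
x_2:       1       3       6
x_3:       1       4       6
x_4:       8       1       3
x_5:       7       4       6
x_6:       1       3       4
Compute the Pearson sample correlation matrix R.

Step 1 — column means:
  mean(X_1) = (1 + 1 + 1 + 8 + 7 + 1) / 6 = 19/6 = 3.1667
  mean(X_2) = (7 + 3 + 4 + 1 + 4 + 3) / 6 = 22/6 = 3.6667
  mean(X_3) = (2 + 6 + 6 + 3 + 6 + 4) / 6 = 27/6 = 4.5

Step 2 — sample variances and covariances s[i,j] = (1/(n-1)) · Σ_k (x_{k,i} - mean_i) · (x_{k,j} - mean_j), with n-1 = 5:
  s[X_1,X_1] = ((-2.1667)·(-2.1667) + (-2.1667)·(-2.1667) + (-2.1667)·(-2.1667) + (4.8333)·(4.8333) + (3.8333)·(3.8333) + (-2.1667)·(-2.1667)) / 5 = 56.8333/5 = 11.3667
  s[X_1,X_2] = ((-2.1667)·(3.3333) + (-2.1667)·(-0.6667) + (-2.1667)·(0.3333) + (4.8333)·(-2.6667) + (3.8333)·(0.3333) + (-2.1667)·(-0.6667)) / 5 = -16.6667/5 = -3.3333
  s[X_1,X_3] = ((-2.1667)·(-2.5) + (-2.1667)·(1.5) + (-2.1667)·(1.5) + (4.8333)·(-1.5) + (3.8333)·(1.5) + (-2.1667)·(-0.5)) / 5 = -1.5/5 = -0.3
  s[X_2,X_2] = ((3.3333)·(3.3333) + (-0.6667)·(-0.6667) + (0.3333)·(0.3333) + (-2.6667)·(-2.6667) + (0.3333)·(0.3333) + (-0.6667)·(-0.6667)) / 5 = 19.3333/5 = 3.8667
  s[X_2,X_3] = ((3.3333)·(-2.5) + (-0.6667)·(1.5) + (0.3333)·(1.5) + (-2.6667)·(-1.5) + (0.3333)·(1.5) + (-0.6667)·(-0.5)) / 5 = -4/5 = -0.8
  s[X_3,X_3] = ((-2.5)·(-2.5) + (1.5)·(1.5) + (1.5)·(1.5) + (-1.5)·(-1.5) + (1.5)·(1.5) + (-0.5)·(-0.5)) / 5 = 15.5/5 = 3.1
  Sample standard deviations s_i = √(s[i,i]):
  s(X_1) = √(11.3667) = 3.3714
  s(X_2) = √(3.8667) = 1.9664
  s(X_3) = √(3.1) = 1.7607

Step 3 — r_{ij} = s_{ij} / (s_i · s_j):
  r[X_1,X_1] = 1 (diagonal).
  r[X_1,X_2] = -3.3333 / (3.3714 · 1.9664) = -3.3333 / 6.6296 = -0.5028
  r[X_1,X_3] = -0.3 / (3.3714 · 1.7607) = -0.3 / 5.936 = -0.0505
  r[X_2,X_2] = 1 (diagonal).
  r[X_2,X_3] = -0.8 / (1.9664 · 1.7607) = -0.8 / 3.4622 = -0.2311
  r[X_3,X_3] = 1 (diagonal).

R is symmetric with unit diagonal. Assembling:

R = [[1, -0.5028, -0.0505],
 [-0.5028, 1, -0.2311],
 [-0.0505, -0.2311, 1]]


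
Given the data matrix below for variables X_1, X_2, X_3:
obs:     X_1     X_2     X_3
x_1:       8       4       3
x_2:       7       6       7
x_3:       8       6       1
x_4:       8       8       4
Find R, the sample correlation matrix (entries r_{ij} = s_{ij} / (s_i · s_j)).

Step 1 — column means:
  mean(X_1) = (8 + 7 + 8 + 8) / 4 = 31/4 = 7.75
  mean(X_2) = (4 + 6 + 6 + 8) / 4 = 24/4 = 6
  mean(X_3) = (3 + 7 + 1 + 4) / 4 = 15/4 = 3.75

Step 2 — sample variances and covariances s[i,j] = (1/(n-1)) · Σ_k (x_{k,i} - mean_i) · (x_{k,j} - mean_j), with n-1 = 3:
  s[X_1,X_1] = ((0.25)·(0.25) + (-0.75)·(-0.75) + (0.25)·(0.25) + (0.25)·(0.25)) / 3 = 0.75/3 = 0.25
  s[X_1,X_2] = ((0.25)·(-2) + (-0.75)·(0) + (0.25)·(0) + (0.25)·(2)) / 3 = 0/3 = 0
  s[X_1,X_3] = ((0.25)·(-0.75) + (-0.75)·(3.25) + (0.25)·(-2.75) + (0.25)·(0.25)) / 3 = -3.25/3 = -1.0833
  s[X_2,X_2] = ((-2)·(-2) + (0)·(0) + (0)·(0) + (2)·(2)) / 3 = 8/3 = 2.6667
  s[X_2,X_3] = ((-2)·(-0.75) + (0)·(3.25) + (0)·(-2.75) + (2)·(0.25)) / 3 = 2/3 = 0.6667
  s[X_3,X_3] = ((-0.75)·(-0.75) + (3.25)·(3.25) + (-2.75)·(-2.75) + (0.25)·(0.25)) / 3 = 18.75/3 = 6.25
  Sample standard deviations s_i = √(s[i,i]):
  s(X_1) = √(0.25) = 0.5
  s(X_2) = √(2.6667) = 1.633
  s(X_3) = √(6.25) = 2.5

Step 3 — r_{ij} = s_{ij} / (s_i · s_j):
  r[X_1,X_1] = 1 (diagonal).
  r[X_1,X_2] = 0 / (0.5 · 1.633) = 0 / 0.8165 = 0
  r[X_1,X_3] = -1.0833 / (0.5 · 2.5) = -1.0833 / 1.25 = -0.8667
  r[X_2,X_2] = 1 (diagonal).
  r[X_2,X_3] = 0.6667 / (1.633 · 2.5) = 0.6667 / 4.0825 = 0.1633
  r[X_3,X_3] = 1 (diagonal).

R is symmetric with unit diagonal. Assembling:

R = [[1, 0, -0.8667],
 [0, 1, 0.1633],
 [-0.8667, 0.1633, 1]]


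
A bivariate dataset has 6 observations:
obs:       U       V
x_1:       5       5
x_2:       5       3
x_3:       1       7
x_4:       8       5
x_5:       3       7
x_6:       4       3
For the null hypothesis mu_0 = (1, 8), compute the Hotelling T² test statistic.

Step 1 — sample mean vector:
  mean(U) = (5 + 5 + 1 + 8 + 3 + 4) / 6 = 26/6 = 4.3333
  mean(V) = (5 + 3 + 7 + 5 + 7 + 3) / 6 = 30/6 = 5
  x̄ = (4.3333, 5),  deviation x̄ - mu_0 = (4.3333, 5) - (1, 8) = (3.3333, -3).

Step 2 — sample covariance matrix, S[i,j] = (1/(n-1)) · Σ_k (x_{k,i} - mean_i) · (x_{k,j} - mean_j), divisor n-1 = 5:
  S[U,U] = ((0.6667)·(0.6667) + (0.6667)·(0.6667) + (-3.3333)·(-3.3333) + (3.6667)·(3.6667) + (-1.3333)·(-1.3333) + (-0.3333)·(-0.3333)) / 5 = 27.3333/5 = 5.4667
  S[U,V] = ((0.6667)·(0) + (0.6667)·(-2) + (-3.3333)·(2) + (3.6667)·(0) + (-1.3333)·(2) + (-0.3333)·(-2)) / 5 = -10/5 = -2
  S[V,V] = ((0)·(0) + (-2)·(-2) + (2)·(2) + (0)·(0) + (2)·(2) + (-2)·(-2)) / 5 = 16/5 = 3.2
  S = [[5.4667, -2],
 [-2, 3.2]].

Step 3 — invert S. det(S) = 5.4667·3.2 - (-2)² = 13.4933.
  S^{-1} = (1/det) · [[d, -b], [-b, a]] = [[0.2372, 0.1482],
 [0.1482, 0.4051]].

Step 4 — quadratic form (x̄ - mu_0)^T · S^{-1} · (x̄ - mu_0):
  S^{-1} · (x̄ - mu_0) = (0.3458, -0.7213),
  (x̄ - mu_0)^T · [...] = (3.3333)·(0.3458) + (-3)·(-0.7213) = 3.3169.

Step 5 — scale by n: T² = 6 · 3.3169 = 19.9012.

T² ≈ 19.9012


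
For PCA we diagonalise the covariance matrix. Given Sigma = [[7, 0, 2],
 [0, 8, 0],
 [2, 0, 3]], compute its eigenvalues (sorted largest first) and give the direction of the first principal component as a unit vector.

Step 1 — characteristic polynomial p(λ) = det(λI - Sigma) = λ³ - tr·λ² + c_1·λ - det, where tr = trace, c_1 = sum of the principal 2×2 minors, det = det(Sigma):
  tr = 7 + 8 + 3 = 18,
  c_1 = (7·8 - (0)²) + (7·3 - (2)²) + (8·3 - (0)²) = 56 + 17 + 24 = 97,
  det = 7·(8·3 - (0)²) - (0)·((0)·3 - (0)·(2)) + (2)·((0)·(0) - 8·(2)) = 7·(24) - (0)·(0) + (2)·(-16) = 136.
  So p(λ) = λ³ - 18λ² + 97λ - 136.
Step 2 — look for an integer root (rational root theorem: any rational root is an integer divisor of 136). Testing λ = 8:
  p(8) = 512 - 1152 + 776 - 136 = 0  ✓
  Dividing out (λ - 8): p(λ) = (λ - 8)(λ² - 10λ + 17).
Step 3 — remaining eigenvalues from the quadratic λ² - 10λ + 17 = 0:
  Δ = 10² - 4·17 = 100 - 68 = 32,  λ = (10 ± √32)/2 = (10 ± 5.6569)/2 ≈ 7.8284 or 2.1716.
  Sorted: λ_1 = 8,  λ_2 = 7.8284,  λ_3 = 2.1716  (check: sum = 18 = tr ✓).

Step 4 — unit eigenvector for λ_1 = 8: v spans the null space of (Sigma - λ_1 I), whose rows are
  r_1 = (-1, 0, 2),  r_2 = (0, 0, 0),  r_3 = (2, 0, -5).
  v is orthogonal to every row, so take v ∝ r_1 × r_3 = ((0)·(-5) - (2)·(0), (2)·(2) - (-1)·(-5), (-1)·(0) - (0)·(2)) = (0, -1, 0).
  Rescale (multiply by -1 so the first nonzero entry is positive): u = (0, 1, 0).
  ||u|| = √((0)² + (1)² + (0)²) = √(1) = 1,  v_1 = u/||u|| ≈ (0, 1, 0) (||v_1|| = 1).

λ_1 = 8,  λ_2 = 7.8284,  λ_3 = 2.1716;  v_1 ≈ (0, 1, 0)


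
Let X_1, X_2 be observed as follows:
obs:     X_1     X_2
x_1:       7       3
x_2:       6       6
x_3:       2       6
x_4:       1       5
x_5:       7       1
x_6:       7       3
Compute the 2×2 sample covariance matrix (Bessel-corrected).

Step 1 — column means:
  mean(X_1) = (7 + 6 + 2 + 1 + 7 + 7) / 6 = 30/6 = 5
  mean(X_2) = (3 + 6 + 6 + 5 + 1 + 3) / 6 = 24/6 = 4

Step 2 — sample covariance S[i,j] = (1/(n-1)) · Σ_k (x_{k,i} - mean_i) · (x_{k,j} - mean_j), with n-1 = 5.
  S[X_1,X_1] = ((2)·(2) + (1)·(1) + (-3)·(-3) + (-4)·(-4) + (2)·(2) + (2)·(2)) / 5 = 38/5 = 7.6
  S[X_1,X_2] = ((2)·(-1) + (1)·(2) + (-3)·(2) + (-4)·(1) + (2)·(-3) + (2)·(-1)) / 5 = -18/5 = -3.6
  S[X_2,X_2] = ((-1)·(-1) + (2)·(2) + (2)·(2) + (1)·(1) + (-3)·(-3) + (-1)·(-1)) / 5 = 20/5 = 4

S is symmetric (S[j,i] = S[i,j]). Assembling:

S = [[7.6, -3.6],
 [-3.6, 4]]


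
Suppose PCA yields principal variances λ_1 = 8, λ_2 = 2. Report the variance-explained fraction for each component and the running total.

Step 1 — total variance = trace(Sigma) = Σ λ_i = 8 + 2 = 10.

Step 2 — fraction explained by component i = λ_i / Σ λ:
  PC1: 8/10 = 0.8
  PC2: 2/10 = 0.2

Step 3 — cumulative fraction after k components = (λ_1 + ... + λ_k) / Σ λ:
  k = 1: 8/10 = 0.8
  k = 2: (8 + 2)/10 = 10/10 = 1

Summary (fraction, with percent):

explained: PC1 0.8 (80%), PC2 0.2 (20%);  cumulative: 0.8, 1


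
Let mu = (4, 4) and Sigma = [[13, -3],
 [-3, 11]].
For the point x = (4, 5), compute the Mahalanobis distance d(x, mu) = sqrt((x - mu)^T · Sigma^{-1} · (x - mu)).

Step 1 — centre the observation: (x - mu) = (0, 1).

Step 2 — invert Sigma. det(Sigma) = 13·11 - (-3)² = 134.
  Sigma^{-1} = (1/det) · [[d, -b], [-b, a]] = [[0.0821, 0.0224],
 [0.0224, 0.097]].

Step 3 — form the quadratic (x - mu)^T · Sigma^{-1} · (x - mu):
  Sigma^{-1} · (x - mu) = (0.0224, 0.097).
  (x - mu)^T · [Sigma^{-1} · (x - mu)] = (0)·(0.0224) + (1)·(0.097) = 0.097.

Step 4 — take square root: d = √(0.097) ≈ 0.3115.

d(x, mu) = √(0.097) ≈ 0.3115


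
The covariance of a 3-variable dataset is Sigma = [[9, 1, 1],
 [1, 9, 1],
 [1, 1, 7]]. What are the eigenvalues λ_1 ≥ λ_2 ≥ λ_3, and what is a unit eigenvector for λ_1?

Step 1 — characteristic polynomial p(λ) = det(λI - Sigma) = λ³ - tr·λ² + c_1·λ - det, where tr = trace, c_1 = sum of the principal 2×2 minors, det = det(Sigma):
  tr = 9 + 9 + 7 = 25,
  c_1 = (9·9 - (1)²) + (9·7 - (1)²) + (9·7 - (1)²) = 80 + 62 + 62 = 204,
  det = 9·(9·7 - (1)²) - (1)·((1)·7 - (1)·(1)) + (1)·((1)·(1) - 9·(1)) = 9·(62) - (1)·(6) + (1)·(-8) = 544.
  So p(λ) = λ³ - 25λ² + 204λ - 544.
Step 2 — look for an integer root (rational root theorem: any rational root is an integer divisor of 544). Testing λ = 8:
  p(8) = 512 - 1600 + 1632 - 544 = 0  ✓
  Dividing out (λ - 8): p(λ) = (λ - 8)(λ² - 17λ + 68).
Step 3 — remaining eigenvalues from the quadratic λ² - 17λ + 68 = 0:
  Δ = 17² - 4·68 = 289 - 272 = 17,  λ = (17 ± √17)/2 = (17 ± 4.1231)/2 ≈ 10.5616 or 6.4384.
  Sorted: λ_1 = 10.5616,  λ_2 = 8,  λ_3 = 6.4384  (check: sum = 25 = tr ✓).

Step 4 — unit eigenvector for λ_1 ≈ 10.5616: v spans the null space of (Sigma - λ_1 I), whose rows are
  r_1 = (-1.5616, 1, 1),  r_2 = (1, -1.5616, 1),  r_3 = (1, 1, -3.5616).
  v is orthogonal to every row, so take v ∝ r_1 × r_2 = ((1)·(1) - (1)·(-1.5616), (1)·(1) - (-1.5616)·(1), (-1.5616)·(-1.5616) - (1)·(1)) ≈ (2.5616, 2.5616, 1.4384).
  Let u = (2.5616, 2.5616, 1.4384).
  ||u|| = √((2.5616)² + (2.5616)² + (1.4384)²) = √(15.1922) ≈ 3.8977,  v_1 = u/||u|| ≈ (0.6572, 0.6572, 0.369) (||v_1|| = 1).

λ_1 = 10.5616,  λ_2 = 8,  λ_3 = 6.4384;  v_1 ≈ (0.6572, 0.6572, 0.369)


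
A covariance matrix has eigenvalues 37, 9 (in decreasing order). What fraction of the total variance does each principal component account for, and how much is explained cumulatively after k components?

Step 1 — total variance = trace(Sigma) = Σ λ_i = 37 + 9 = 46.

Step 2 — fraction explained by component i = λ_i / Σ λ:
  PC1: 37/46 = 0.8043
  PC2: 9/46 = 0.1957

Step 3 — cumulative fraction after k components = (λ_1 + ... + λ_k) / Σ λ:
  k = 1: 37/46 = 0.8043
  k = 2: (37 + 9)/46 = 46/46 = 1

Summary (fraction, with percent):

explained: PC1 0.8043 (80.43%), PC2 0.1957 (19.57%);  cumulative: 0.8043, 1


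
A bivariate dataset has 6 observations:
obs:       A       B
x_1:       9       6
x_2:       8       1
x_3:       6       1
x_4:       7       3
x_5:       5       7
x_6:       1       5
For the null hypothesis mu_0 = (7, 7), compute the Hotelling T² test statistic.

Step 1 — sample mean vector:
  mean(A) = (9 + 8 + 6 + 7 + 5 + 1) / 6 = 36/6 = 6
  mean(B) = (6 + 1 + 1 + 3 + 7 + 5) / 6 = 23/6 = 3.8333
  x̄ = (6, 3.8333),  deviation x̄ - mu_0 = (6, 3.8333) - (7, 7) = (-1, -3.1667).

Step 2 — sample covariance matrix, S[i,j] = (1/(n-1)) · Σ_k (x_{k,i} - mean_i) · (x_{k,j} - mean_j), divisor n-1 = 5:
  S[A,A] = ((3)·(3) + (2)·(2) + (0)·(0) + (1)·(1) + (-1)·(-1) + (-5)·(-5)) / 5 = 40/5 = 8
  S[A,B] = ((3)·(2.1667) + (2)·(-2.8333) + (0)·(-2.8333) + (1)·(-0.8333) + (-1)·(3.1667) + (-5)·(1.1667)) / 5 = -9/5 = -1.8
  S[B,B] = ((2.1667)·(2.1667) + (-2.8333)·(-2.8333) + (-2.8333)·(-2.8333) + (-0.8333)·(-0.8333) + (3.1667)·(3.1667) + (1.1667)·(1.1667)) / 5 = 32.8333/5 = 6.5667
  S = [[8, -1.8],
 [-1.8, 6.5667]].

Step 3 — invert S. det(S) = 8·6.5667 - (-1.8)² = 49.2933.
  S^{-1} = (1/det) · [[d, -b], [-b, a]] = [[0.1332, 0.0365],
 [0.0365, 0.1623]].

Step 4 — quadratic form (x̄ - mu_0)^T · S^{-1} · (x̄ - mu_0):
  S^{-1} · (x̄ - mu_0) = (-0.2489, -0.5504),
  (x̄ - mu_0)^T · [...] = (-1)·(-0.2489) + (-3.1667)·(-0.5504) = 1.9919.

Step 5 — scale by n: T² = 6 · 1.9919 = 11.9516.

T² ≈ 11.9516


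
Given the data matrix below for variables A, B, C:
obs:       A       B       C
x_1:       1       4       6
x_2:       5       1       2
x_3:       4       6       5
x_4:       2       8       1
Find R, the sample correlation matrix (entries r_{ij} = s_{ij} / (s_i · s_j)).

Step 1 — column means:
  mean(A) = (1 + 5 + 4 + 2) / 4 = 12/4 = 3
  mean(B) = (4 + 1 + 6 + 8) / 4 = 19/4 = 4.75
  mean(C) = (6 + 2 + 5 + 1) / 4 = 14/4 = 3.5

Step 2 — sample variances and covariances s[i,j] = (1/(n-1)) · Σ_k (x_{k,i} - mean_i) · (x_{k,j} - mean_j), with n-1 = 3:
  s[A,A] = ((-2)·(-2) + (2)·(2) + (1)·(1) + (-1)·(-1)) / 3 = 10/3 = 3.3333
  s[A,B] = ((-2)·(-0.75) + (2)·(-3.75) + (1)·(1.25) + (-1)·(3.25)) / 3 = -8/3 = -2.6667
  s[A,C] = ((-2)·(2.5) + (2)·(-1.5) + (1)·(1.5) + (-1)·(-2.5)) / 3 = -4/3 = -1.3333
  s[B,B] = ((-0.75)·(-0.75) + (-3.75)·(-3.75) + (1.25)·(1.25) + (3.25)·(3.25)) / 3 = 26.75/3 = 8.9167
  s[B,C] = ((-0.75)·(2.5) + (-3.75)·(-1.5) + (1.25)·(1.5) + (3.25)·(-2.5)) / 3 = -2.5/3 = -0.8333
  s[C,C] = ((2.5)·(2.5) + (-1.5)·(-1.5) + (1.5)·(1.5) + (-2.5)·(-2.5)) / 3 = 17/3 = 5.6667
  Sample standard deviations s_i = √(s[i,i]):
  s(A) = √(3.3333) = 1.8257
  s(B) = √(8.9167) = 2.9861
  s(C) = √(5.6667) = 2.3805

Step 3 — r_{ij} = s_{ij} / (s_i · s_j):
  r[A,A] = 1 (diagonal).
  r[A,B] = -2.6667 / (1.8257 · 2.9861) = -2.6667 / 5.4518 = -0.4891
  r[A,C] = -1.3333 / (1.8257 · 2.3805) = -1.3333 / 4.3461 = -0.3068
  r[B,B] = 1 (diagonal).
  r[B,C] = -0.8333 / (2.9861 · 2.3805) = -0.8333 / 7.1083 = -0.1172
  r[C,C] = 1 (diagonal).

R is symmetric with unit diagonal. Assembling:

R = [[1, -0.4891, -0.3068],
 [-0.4891, 1, -0.1172],
 [-0.3068, -0.1172, 1]]


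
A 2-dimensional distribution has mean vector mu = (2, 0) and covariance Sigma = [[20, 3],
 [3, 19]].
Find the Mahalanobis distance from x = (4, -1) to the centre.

Step 1 — centre the observation: (x - mu) = (2, -1).

Step 2 — invert Sigma. det(Sigma) = 20·19 - (3)² = 371.
  Sigma^{-1} = (1/det) · [[d, -b], [-b, a]] = [[0.0512, -0.0081],
 [-0.0081, 0.0539]].

Step 3 — form the quadratic (x - mu)^T · Sigma^{-1} · (x - mu):
  Sigma^{-1} · (x - mu) = (0.1105, -0.0701).
  (x - mu)^T · [Sigma^{-1} · (x - mu)] = (2)·(0.1105) + (-1)·(-0.0701) = 0.2911.

Step 4 — take square root: d = √(0.2911) ≈ 0.5395.

d(x, mu) = √(0.2911) ≈ 0.5395


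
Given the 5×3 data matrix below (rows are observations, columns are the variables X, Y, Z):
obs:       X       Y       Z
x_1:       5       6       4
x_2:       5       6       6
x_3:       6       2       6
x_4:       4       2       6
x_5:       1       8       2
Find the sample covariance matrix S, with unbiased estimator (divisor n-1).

Step 1 — column means:
  mean(X) = (5 + 5 + 6 + 4 + 1) / 5 = 21/5 = 4.2
  mean(Y) = (6 + 6 + 2 + 2 + 8) / 5 = 24/5 = 4.8
  mean(Z) = (4 + 6 + 6 + 6 + 2) / 5 = 24/5 = 4.8

Step 2 — sample covariance S[i,j] = (1/(n-1)) · Σ_k (x_{k,i} - mean_i) · (x_{k,j} - mean_j), with n-1 = 4.
  S[X,X] = ((0.8)·(0.8) + (0.8)·(0.8) + (1.8)·(1.8) + (-0.2)·(-0.2) + (-3.2)·(-3.2)) / 4 = 14.8/4 = 3.7
  S[X,Y] = ((0.8)·(1.2) + (0.8)·(1.2) + (1.8)·(-2.8) + (-0.2)·(-2.8) + (-3.2)·(3.2)) / 4 = -12.8/4 = -3.2
  S[X,Z] = ((0.8)·(-0.8) + (0.8)·(1.2) + (1.8)·(1.2) + (-0.2)·(1.2) + (-3.2)·(-2.8)) / 4 = 11.2/4 = 2.8
  S[Y,Y] = ((1.2)·(1.2) + (1.2)·(1.2) + (-2.8)·(-2.8) + (-2.8)·(-2.8) + (3.2)·(3.2)) / 4 = 28.8/4 = 7.2
  S[Y,Z] = ((1.2)·(-0.8) + (1.2)·(1.2) + (-2.8)·(1.2) + (-2.8)·(1.2) + (3.2)·(-2.8)) / 4 = -15.2/4 = -3.8
  S[Z,Z] = ((-0.8)·(-0.8) + (1.2)·(1.2) + (1.2)·(1.2) + (1.2)·(1.2) + (-2.8)·(-2.8)) / 4 = 12.8/4 = 3.2

S is symmetric (S[j,i] = S[i,j]). Assembling:

S = [[3.7, -3.2, 2.8],
 [-3.2, 7.2, -3.8],
 [2.8, -3.8, 3.2]]


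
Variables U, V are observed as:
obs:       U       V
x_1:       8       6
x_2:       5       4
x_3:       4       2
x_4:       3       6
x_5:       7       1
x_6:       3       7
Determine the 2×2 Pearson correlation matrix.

Step 1 — column means:
  mean(U) = (8 + 5 + 4 + 3 + 7 + 3) / 6 = 30/6 = 5
  mean(V) = (6 + 4 + 2 + 6 + 1 + 7) / 6 = 26/6 = 4.3333

Step 2 — sample variances and covariances s[i,j] = (1/(n-1)) · Σ_k (x_{k,i} - mean_i) · (x_{k,j} - mean_j), with n-1 = 5:
  s[U,U] = ((3)·(3) + (0)·(0) + (-1)·(-1) + (-2)·(-2) + (2)·(2) + (-2)·(-2)) / 5 = 22/5 = 4.4
  s[U,V] = ((3)·(1.6667) + (0)·(-0.3333) + (-1)·(-2.3333) + (-2)·(1.6667) + (2)·(-3.3333) + (-2)·(2.6667)) / 5 = -8/5 = -1.6
  s[V,V] = ((1.6667)·(1.6667) + (-0.3333)·(-0.3333) + (-2.3333)·(-2.3333) + (1.6667)·(1.6667) + (-3.3333)·(-3.3333) + (2.6667)·(2.6667)) / 5 = 29.3333/5 = 5.8667
  Sample standard deviations s_i = √(s[i,i]):
  s(U) = √(4.4) = 2.0976
  s(V) = √(5.8667) = 2.4221

Step 3 — r_{ij} = s_{ij} / (s_i · s_j):
  r[U,U] = 1 (diagonal).
  r[U,V] = -1.6 / (2.0976 · 2.4221) = -1.6 / 5.0807 = -0.3149
  r[V,V] = 1 (diagonal).

R is symmetric with unit diagonal. Assembling:

R = [[1, -0.3149],
 [-0.3149, 1]]


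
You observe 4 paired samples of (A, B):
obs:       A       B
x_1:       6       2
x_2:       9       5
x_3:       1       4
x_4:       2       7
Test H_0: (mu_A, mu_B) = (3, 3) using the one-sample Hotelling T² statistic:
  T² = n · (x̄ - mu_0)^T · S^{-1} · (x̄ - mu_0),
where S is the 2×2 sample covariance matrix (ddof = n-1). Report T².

Step 1 — sample mean vector:
  mean(A) = (6 + 9 + 1 + 2) / 4 = 18/4 = 4.5
  mean(B) = (2 + 5 + 4 + 7) / 4 = 18/4 = 4.5
  x̄ = (4.5, 4.5),  deviation x̄ - mu_0 = (4.5, 4.5) - (3, 3) = (1.5, 1.5).

Step 2 — sample covariance matrix, S[i,j] = (1/(n-1)) · Σ_k (x_{k,i} - mean_i) · (x_{k,j} - mean_j), divisor n-1 = 3:
  S[A,A] = ((1.5)·(1.5) + (4.5)·(4.5) + (-3.5)·(-3.5) + (-2.5)·(-2.5)) / 3 = 41/3 = 13.6667
  S[A,B] = ((1.5)·(-2.5) + (4.5)·(0.5) + (-3.5)·(-0.5) + (-2.5)·(2.5)) / 3 = -6/3 = -2
  S[B,B] = ((-2.5)·(-2.5) + (0.5)·(0.5) + (-0.5)·(-0.5) + (2.5)·(2.5)) / 3 = 13/3 = 4.3333
  S = [[13.6667, -2],
 [-2, 4.3333]].

Step 3 — invert S. det(S) = 13.6667·4.3333 - (-2)² = 55.2222.
  S^{-1} = (1/det) · [[d, -b], [-b, a]] = [[0.0785, 0.0362],
 [0.0362, 0.2475]].

Step 4 — quadratic form (x̄ - mu_0)^T · S^{-1} · (x̄ - mu_0):
  S^{-1} · (x̄ - mu_0) = (0.172, 0.4256),
  (x̄ - mu_0)^T · [...] = (1.5)·(0.172) + (1.5)·(0.4256) = 0.8964.

Step 5 — scale by n: T² = 4 · 0.8964 = 3.5855.

T² ≈ 3.5855


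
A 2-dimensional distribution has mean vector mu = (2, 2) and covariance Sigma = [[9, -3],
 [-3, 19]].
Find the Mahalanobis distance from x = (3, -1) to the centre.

Step 1 — centre the observation: (x - mu) = (1, -3).

Step 2 — invert Sigma. det(Sigma) = 9·19 - (-3)² = 162.
  Sigma^{-1} = (1/det) · [[d, -b], [-b, a]] = [[0.1173, 0.0185],
 [0.0185, 0.0556]].

Step 3 — form the quadratic (x - mu)^T · Sigma^{-1} · (x - mu):
  Sigma^{-1} · (x - mu) = (0.0617, -0.1481).
  (x - mu)^T · [Sigma^{-1} · (x - mu)] = (1)·(0.0617) + (-3)·(-0.1481) = 0.5062.

Step 4 — take square root: d = √(0.5062) ≈ 0.7115.

d(x, mu) = √(0.5062) ≈ 0.7115
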